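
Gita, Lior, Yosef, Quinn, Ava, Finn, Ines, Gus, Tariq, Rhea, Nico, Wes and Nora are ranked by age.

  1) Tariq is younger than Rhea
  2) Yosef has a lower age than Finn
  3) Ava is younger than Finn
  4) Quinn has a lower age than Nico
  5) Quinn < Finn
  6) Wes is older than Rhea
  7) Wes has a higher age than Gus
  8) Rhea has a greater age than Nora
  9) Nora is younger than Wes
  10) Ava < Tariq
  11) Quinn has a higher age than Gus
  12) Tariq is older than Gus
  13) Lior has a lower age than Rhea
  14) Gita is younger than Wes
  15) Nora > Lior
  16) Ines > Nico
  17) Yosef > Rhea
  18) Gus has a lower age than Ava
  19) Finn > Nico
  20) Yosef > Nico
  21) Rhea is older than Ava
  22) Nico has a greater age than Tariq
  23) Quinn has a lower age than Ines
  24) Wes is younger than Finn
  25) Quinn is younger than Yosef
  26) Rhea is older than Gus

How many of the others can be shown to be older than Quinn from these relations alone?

From Quinn the given relations immediately reach Nico, Ines, Yosef, Finn.
No other element is forced above Quinn by the given relations, so the count is 4.

4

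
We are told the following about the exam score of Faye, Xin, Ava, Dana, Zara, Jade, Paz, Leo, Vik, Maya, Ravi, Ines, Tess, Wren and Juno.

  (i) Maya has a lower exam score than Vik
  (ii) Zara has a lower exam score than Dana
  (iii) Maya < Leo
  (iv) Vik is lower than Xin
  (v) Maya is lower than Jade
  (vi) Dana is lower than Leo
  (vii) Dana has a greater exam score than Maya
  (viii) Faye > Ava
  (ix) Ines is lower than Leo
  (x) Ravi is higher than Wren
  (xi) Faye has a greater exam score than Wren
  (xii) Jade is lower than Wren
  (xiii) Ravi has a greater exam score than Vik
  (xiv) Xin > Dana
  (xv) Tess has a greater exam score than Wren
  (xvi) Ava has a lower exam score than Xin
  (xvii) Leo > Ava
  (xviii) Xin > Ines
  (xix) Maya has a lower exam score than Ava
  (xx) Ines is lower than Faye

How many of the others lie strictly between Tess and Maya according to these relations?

The relations place Maya below Tess. An element lies strictly between them when it is forced above Maya and also forced below Tess.
Above Maya: {Jade, Ava, Wren, Vik, Faye, Dana, Ravi, Xin, Leo}. Below Tess: {Jade, Wren}.
Intersection: {Jade, Wren} — 2.

2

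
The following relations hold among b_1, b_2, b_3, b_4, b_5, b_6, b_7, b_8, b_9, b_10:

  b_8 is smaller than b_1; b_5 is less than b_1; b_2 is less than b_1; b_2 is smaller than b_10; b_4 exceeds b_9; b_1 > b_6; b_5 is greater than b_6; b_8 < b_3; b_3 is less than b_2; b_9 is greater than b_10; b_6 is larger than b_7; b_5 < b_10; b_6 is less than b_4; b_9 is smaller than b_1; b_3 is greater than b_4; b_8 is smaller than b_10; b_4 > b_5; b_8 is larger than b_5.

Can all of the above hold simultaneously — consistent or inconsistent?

Chaining the given relations yields b_10 < b_9 < b_4 < b_3 < b_2, so b_10 < b_2. But one relation states b_2 < b_10. These cannot both hold.

inconsistent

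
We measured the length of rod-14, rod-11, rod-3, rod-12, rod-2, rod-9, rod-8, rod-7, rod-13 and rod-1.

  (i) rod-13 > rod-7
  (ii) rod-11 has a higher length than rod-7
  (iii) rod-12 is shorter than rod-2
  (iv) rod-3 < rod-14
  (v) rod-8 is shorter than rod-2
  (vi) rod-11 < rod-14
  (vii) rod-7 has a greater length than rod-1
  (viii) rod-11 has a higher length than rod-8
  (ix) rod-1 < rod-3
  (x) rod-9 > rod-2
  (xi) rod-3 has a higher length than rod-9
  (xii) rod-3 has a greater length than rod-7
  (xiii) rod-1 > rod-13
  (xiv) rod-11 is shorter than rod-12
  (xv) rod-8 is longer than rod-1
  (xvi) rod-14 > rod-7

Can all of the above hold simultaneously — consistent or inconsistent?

We have rod-1 < rod-7 stated directly, yet also rod-7 < rod-13 < rod-1 by chaining the others — so rod-7 < rod-1. Contradiction.

inconsistent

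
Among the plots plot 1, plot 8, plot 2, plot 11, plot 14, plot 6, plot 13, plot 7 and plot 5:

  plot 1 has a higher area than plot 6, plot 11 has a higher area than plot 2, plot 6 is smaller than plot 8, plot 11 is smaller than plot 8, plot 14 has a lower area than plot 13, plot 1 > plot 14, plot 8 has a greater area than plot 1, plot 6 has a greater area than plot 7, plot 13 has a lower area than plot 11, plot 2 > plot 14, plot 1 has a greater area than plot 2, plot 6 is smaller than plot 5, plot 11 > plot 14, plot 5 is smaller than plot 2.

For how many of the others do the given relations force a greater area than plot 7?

From plot 7 the given relations immediately reach plot 6.
From those, plot 5, plot 1, plot 8 — 4 in total.
From those, plot 2 — 5 in total.
From those, plot 11 — 6 in total.
Nothing else is reachable above plot 7; 6 in all.

6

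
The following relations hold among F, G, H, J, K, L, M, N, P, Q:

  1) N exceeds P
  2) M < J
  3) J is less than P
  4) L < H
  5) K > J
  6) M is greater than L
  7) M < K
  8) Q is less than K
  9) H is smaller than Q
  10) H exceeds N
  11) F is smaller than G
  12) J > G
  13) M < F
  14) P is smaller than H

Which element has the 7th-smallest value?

Chaining the given pairs: L < M < F < G < J < P < N < H < Q < K.
Counting 7 from the smallest end gives N.

N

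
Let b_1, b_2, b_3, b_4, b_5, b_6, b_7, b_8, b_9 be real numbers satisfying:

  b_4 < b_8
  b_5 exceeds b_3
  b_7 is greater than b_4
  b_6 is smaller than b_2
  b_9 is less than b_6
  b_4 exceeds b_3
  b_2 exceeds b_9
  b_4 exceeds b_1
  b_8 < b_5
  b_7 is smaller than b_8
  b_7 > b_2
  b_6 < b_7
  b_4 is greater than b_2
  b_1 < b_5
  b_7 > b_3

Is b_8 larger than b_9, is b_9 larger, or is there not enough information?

b_8

b_9 < b_6 and b_6 < b_2 give b_9 < b_2.
With b_2 < b_4: b_9 < b_6 < b_2 < b_4.
Then b_4 < b_7 extends the chain to b_7.
With b_7 < b_8: b_9 < b_6 < b_2 < b_4 < b_7 < b_8.
So b_8 is larger.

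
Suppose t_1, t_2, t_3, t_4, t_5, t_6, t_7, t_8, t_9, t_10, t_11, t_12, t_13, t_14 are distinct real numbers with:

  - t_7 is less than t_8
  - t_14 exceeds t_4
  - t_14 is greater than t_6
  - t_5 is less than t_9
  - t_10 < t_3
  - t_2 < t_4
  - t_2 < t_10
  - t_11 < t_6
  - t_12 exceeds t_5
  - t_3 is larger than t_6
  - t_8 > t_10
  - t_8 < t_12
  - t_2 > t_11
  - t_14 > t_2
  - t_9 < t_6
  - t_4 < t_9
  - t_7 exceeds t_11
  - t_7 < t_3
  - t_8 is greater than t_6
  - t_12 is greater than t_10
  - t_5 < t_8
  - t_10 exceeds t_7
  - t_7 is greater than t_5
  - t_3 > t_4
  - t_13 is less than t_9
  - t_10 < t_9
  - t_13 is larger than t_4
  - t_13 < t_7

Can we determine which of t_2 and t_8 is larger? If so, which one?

t_2 < t_4 and t_4 < t_13 give t_2 < t_13.
Then t_13 < t_7 extends the chain to t_7.
Then t_7 < t_10 extends the chain to t_10.
With t_10 < t_9: t_2 < t_4 < t_13 < t_7 < t_10 < t_9.
Then t_9 < t_6 extends the chain to t_6.
With t_6 < t_8: t_2 < t_4 < t_13 < t_7 < t_10 < t_9 < t_6 < t_8.
So t_8 is larger.

t_8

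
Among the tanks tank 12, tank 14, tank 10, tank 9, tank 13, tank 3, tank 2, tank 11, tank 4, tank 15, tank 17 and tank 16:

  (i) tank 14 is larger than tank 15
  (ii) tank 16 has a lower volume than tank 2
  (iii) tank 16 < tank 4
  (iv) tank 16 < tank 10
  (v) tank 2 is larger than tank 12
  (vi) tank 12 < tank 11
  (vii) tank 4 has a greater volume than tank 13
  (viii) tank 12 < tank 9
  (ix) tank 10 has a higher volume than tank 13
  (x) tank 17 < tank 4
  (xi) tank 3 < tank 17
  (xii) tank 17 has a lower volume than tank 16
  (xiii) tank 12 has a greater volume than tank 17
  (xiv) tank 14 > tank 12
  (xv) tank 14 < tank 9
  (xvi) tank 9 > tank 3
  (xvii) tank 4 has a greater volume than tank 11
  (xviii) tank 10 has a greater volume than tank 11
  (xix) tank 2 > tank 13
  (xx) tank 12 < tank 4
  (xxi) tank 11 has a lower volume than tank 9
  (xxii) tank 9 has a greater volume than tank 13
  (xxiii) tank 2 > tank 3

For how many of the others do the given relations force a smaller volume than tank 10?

The elements the relations force below tank 10 are tank 3, tank 17, tank 12, tank 16, tank 11, tank 13 — no chain reaches any other.
That is 6.

6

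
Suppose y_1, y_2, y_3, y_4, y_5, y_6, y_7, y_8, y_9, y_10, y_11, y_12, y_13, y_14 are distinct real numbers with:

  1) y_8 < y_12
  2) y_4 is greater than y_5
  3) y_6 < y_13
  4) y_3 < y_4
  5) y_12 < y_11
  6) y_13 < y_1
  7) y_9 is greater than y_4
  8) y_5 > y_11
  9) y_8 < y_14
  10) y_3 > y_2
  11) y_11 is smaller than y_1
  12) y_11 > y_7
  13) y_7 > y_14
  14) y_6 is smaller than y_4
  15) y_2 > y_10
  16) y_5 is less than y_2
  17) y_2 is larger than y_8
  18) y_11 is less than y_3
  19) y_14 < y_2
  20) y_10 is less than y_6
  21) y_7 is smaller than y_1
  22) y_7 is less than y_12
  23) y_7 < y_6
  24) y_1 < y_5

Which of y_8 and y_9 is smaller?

y_8

y_8 < y_14 and y_14 < y_7 give y_8 < y_7.
With y_7 < y_6: y_8 < y_14 < y_7 < y_6.
Then y_6 < y_13 extends the chain to y_13.
Then y_13 < y_1 extends the chain to y_1.
Then y_1 < y_5 extends the chain to y_5.
With y_5 < y_2: y_8 < y_14 < y_7 < y_6 < y_13 < y_1 < y_5 < y_2.
Then y_2 < y_3 extends the chain to y_3.
With y_3 < y_4: y_8 < y_14 < y_7 < y_6 < y_13 < y_1 < y_5 < y_2 < y_3 < y_4.
Then y_4 < y_9 extends the chain to y_9.
So y_8 < y_9; y_8 is the smaller of the two.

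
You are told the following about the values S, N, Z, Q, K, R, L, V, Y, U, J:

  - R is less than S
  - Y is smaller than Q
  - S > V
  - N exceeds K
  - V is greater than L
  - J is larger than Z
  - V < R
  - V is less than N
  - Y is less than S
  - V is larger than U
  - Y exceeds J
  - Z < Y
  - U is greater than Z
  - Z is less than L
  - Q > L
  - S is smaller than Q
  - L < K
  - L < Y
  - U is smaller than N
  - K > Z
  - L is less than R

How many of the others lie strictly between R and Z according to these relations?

3

The relations place Z below R. An element lies strictly between them when it is forced above Z and also forced below R.
Above Z: {U, L, V, K, J, Y, S, N, Q}. Below R: {U, L, V}.
Intersection: {U, L, V} — 3.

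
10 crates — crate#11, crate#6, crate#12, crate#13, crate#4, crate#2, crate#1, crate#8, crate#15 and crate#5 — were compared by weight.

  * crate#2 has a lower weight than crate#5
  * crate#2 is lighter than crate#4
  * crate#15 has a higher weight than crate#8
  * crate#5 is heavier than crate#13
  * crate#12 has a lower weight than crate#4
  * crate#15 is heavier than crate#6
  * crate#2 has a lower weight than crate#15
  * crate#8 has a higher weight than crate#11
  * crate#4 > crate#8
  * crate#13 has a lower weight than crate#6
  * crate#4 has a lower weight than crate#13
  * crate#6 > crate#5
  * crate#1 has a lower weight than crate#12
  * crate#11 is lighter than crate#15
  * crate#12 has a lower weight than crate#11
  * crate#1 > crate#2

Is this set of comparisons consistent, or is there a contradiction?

consistent

The single ordering crate#2 < crate#1 < crate#12 < crate#11 < crate#8 < crate#4 < crate#13 < crate#5 < crate#6 < crate#15 satisfies every listed relation, so no contradiction arises.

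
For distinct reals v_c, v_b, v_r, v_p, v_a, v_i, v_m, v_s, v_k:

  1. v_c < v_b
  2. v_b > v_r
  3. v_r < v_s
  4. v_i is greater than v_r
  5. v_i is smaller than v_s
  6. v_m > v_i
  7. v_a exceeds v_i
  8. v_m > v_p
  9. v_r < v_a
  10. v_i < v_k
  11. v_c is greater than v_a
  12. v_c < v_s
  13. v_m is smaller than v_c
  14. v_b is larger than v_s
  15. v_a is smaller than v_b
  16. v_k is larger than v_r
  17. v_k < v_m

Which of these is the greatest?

Chaining downward from v_b: directly below it, v_r, v_a, v_c, v_s; then v_i, v_m; then v_k, v_p.
That covers every other element, and nothing is given above v_b, so v_b is the greatest.

v_b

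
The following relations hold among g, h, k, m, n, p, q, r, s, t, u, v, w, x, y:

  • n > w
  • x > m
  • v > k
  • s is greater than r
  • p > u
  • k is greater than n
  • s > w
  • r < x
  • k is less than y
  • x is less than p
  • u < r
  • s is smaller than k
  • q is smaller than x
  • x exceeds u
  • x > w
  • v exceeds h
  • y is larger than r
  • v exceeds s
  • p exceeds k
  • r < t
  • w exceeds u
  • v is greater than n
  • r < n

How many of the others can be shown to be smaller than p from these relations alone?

Directly below p: u, k, x.
One step further: m, r, q, w, s, n (9 so far).
Nothing else is reachable below p; 9 in all.

9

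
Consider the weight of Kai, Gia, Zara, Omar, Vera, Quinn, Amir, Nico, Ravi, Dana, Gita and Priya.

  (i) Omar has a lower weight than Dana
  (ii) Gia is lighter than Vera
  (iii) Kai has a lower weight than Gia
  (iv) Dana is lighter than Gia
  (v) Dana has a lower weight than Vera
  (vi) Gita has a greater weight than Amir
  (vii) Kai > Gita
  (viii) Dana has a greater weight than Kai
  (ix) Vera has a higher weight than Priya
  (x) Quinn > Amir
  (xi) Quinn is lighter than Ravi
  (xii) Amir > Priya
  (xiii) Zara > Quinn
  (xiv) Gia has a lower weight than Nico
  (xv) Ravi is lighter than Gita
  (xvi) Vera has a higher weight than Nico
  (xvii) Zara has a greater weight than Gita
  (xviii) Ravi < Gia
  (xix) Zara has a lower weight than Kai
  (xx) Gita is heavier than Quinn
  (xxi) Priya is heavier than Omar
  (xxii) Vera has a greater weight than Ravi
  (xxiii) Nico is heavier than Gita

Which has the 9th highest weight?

Quinn

Chaining the given pairs: Omar < Priya < Amir < Quinn < Ravi < Gita < Zara < Kai < Dana < Gia < Nico < Vera.
Counting 9 from the largest end gives Quinn.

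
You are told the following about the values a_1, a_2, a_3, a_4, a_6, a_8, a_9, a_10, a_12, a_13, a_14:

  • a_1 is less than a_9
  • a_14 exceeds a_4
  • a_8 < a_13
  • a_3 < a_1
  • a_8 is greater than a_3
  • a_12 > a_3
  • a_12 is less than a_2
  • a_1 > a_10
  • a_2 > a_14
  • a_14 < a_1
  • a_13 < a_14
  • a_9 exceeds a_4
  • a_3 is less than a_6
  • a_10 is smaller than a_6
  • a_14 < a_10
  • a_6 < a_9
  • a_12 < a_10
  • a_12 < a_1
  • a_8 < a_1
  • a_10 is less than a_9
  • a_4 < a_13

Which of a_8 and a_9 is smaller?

a_8

Link the given pairs in sequence: a_8 < a_13; a_13 < a_14; a_14 < a_10; a_10 < a_1; a_1 < a_9.
Chaining these gives a_8 < a_13 < a_14 < a_10 < a_1 < a_9.
So a_8 < a_9; a_8 is the smaller of the two.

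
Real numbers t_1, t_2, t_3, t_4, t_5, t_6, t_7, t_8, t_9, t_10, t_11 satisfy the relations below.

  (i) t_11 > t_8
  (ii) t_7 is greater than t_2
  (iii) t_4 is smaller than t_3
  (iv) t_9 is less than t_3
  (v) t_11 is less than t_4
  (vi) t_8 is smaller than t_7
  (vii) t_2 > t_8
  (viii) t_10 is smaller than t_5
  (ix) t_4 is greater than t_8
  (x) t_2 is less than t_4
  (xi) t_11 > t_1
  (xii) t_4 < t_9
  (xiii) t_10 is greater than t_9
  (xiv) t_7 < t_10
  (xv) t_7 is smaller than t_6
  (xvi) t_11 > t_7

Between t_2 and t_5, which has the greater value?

The relevant relations are t_2 < t_7; t_7 < t_11; t_11 < t_4; t_4 < t_9; t_9 < t_10; t_10 < t_5.
Chaining these gives t_2 < t_7 < t_11 < t_4 < t_9 < t_10 < t_5.
So t_2 < t_5; t_5 is the larger of the two.

t_5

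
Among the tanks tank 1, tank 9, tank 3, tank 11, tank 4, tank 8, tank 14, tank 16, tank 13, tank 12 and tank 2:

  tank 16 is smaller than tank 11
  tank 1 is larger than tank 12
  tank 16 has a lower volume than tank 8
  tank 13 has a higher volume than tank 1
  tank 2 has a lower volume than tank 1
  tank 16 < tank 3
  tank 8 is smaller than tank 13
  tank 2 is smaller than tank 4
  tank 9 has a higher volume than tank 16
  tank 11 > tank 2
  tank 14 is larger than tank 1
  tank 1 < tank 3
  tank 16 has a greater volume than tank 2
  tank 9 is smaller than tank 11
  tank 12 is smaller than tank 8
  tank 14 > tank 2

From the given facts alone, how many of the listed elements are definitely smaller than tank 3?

4

Directly below tank 3: tank 1, tank 16.
One step further: tank 2, tank 12 (4 so far).
No other element is forced below tank 3 by the given relations, so the count is 4.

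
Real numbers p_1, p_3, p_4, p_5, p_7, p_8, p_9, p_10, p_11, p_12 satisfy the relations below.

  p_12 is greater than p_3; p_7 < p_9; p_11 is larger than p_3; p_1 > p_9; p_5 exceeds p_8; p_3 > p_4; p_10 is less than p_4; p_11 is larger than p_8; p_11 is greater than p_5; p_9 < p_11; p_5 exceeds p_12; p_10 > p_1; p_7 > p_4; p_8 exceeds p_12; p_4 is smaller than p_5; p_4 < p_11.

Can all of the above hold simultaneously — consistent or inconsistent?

inconsistent

Chaining the given relations yields p_7 < p_9 < p_1 < p_10 < p_4, so p_7 < p_4. But one relation states p_4 < p_7. These cannot both hold.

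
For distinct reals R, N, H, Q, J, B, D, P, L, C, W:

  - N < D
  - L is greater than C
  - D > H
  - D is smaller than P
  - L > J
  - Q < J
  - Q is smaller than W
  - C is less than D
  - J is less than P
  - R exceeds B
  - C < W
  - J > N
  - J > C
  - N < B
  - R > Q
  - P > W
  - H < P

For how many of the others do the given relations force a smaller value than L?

The elements the relations force below L are C, Q, N, J — no chain reaches any other.
That is 4.

4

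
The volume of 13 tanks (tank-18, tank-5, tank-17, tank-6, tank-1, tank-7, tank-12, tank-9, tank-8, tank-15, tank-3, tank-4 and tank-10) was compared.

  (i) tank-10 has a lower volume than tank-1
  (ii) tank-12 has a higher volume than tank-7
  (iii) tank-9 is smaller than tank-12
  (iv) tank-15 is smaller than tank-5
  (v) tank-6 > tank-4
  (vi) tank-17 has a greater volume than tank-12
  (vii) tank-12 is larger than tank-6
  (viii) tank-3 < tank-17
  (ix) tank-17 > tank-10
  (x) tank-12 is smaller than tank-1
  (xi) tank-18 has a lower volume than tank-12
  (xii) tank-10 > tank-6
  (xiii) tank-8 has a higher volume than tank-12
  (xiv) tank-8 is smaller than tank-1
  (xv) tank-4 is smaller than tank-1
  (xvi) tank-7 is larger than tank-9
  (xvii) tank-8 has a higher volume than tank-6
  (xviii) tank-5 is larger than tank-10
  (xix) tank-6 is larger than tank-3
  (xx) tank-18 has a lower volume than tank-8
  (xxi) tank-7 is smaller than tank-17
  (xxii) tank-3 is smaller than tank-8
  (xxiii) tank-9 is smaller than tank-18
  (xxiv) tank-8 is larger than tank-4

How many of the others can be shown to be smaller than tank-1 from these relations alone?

9

Directly below tank-1: tank-4, tank-12, tank-8, tank-10.
One step further: tank-9, tank-7, tank-18, tank-3, tank-6 (9 so far).
No other element is forced below tank-1 by the given relations, so the count is 9.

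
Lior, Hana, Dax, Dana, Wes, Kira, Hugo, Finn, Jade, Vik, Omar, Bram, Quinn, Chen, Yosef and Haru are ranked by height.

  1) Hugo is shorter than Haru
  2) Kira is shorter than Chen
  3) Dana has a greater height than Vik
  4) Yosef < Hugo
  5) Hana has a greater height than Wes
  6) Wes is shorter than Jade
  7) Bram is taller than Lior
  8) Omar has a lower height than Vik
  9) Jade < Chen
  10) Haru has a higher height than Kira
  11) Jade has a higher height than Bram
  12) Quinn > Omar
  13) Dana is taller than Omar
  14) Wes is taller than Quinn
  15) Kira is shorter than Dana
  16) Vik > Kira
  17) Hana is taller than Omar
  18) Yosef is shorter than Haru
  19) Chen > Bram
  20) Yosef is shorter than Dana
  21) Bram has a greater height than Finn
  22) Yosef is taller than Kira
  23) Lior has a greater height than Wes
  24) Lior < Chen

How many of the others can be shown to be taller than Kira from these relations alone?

From Kira the given relations immediately reach Vik, Yosef, Dana, Haru, Chen.
From those, Hugo — 6 in total.
Nothing else is reachable above Kira; 6 in all.

6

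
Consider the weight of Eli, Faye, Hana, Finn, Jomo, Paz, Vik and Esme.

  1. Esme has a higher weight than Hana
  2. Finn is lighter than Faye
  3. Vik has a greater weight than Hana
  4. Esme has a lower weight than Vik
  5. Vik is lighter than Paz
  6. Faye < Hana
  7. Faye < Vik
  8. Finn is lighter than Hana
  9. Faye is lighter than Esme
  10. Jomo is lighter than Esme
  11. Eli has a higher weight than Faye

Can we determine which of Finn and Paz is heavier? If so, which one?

Paz

The relevant relations are Finn < Faye; Faye < Hana; Hana < Esme; Esme < Vik; Vik < Paz.
Together: Finn < Faye < Hana < Esme < Vik < Paz.
So Paz is heavier.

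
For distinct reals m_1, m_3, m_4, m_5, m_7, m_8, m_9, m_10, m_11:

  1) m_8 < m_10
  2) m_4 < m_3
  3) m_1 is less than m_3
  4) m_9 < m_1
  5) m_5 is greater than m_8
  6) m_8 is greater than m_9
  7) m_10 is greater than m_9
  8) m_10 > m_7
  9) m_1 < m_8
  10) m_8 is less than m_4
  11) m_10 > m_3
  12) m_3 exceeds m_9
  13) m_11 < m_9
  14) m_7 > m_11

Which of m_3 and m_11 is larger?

m_11 < m_9 and m_9 < m_1 give m_11 < m_1.
Then m_1 < m_8 extends the chain to m_8.
Then m_8 < m_4 extends the chain to m_4.
With m_4 < m_3: m_11 < m_9 < m_1 < m_8 < m_4 < m_3.
So m_11 < m_3; m_3 is the larger of the two.

m_3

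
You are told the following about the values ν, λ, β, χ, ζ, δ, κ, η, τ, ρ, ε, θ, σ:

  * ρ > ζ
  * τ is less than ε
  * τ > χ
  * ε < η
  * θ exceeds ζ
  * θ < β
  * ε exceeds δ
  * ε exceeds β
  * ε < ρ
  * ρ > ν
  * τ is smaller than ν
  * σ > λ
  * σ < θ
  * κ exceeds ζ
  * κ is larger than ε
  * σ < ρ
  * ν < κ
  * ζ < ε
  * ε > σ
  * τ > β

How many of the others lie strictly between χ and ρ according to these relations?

The relations place χ below ρ. An element lies strictly between them when it is forced above χ and also forced below ρ.
Above χ: {τ, ν, ε, η, κ}. Below ρ: {ζ, λ, δ, σ, θ, β, τ, ν, ε}.
Intersection: {τ, ν, ε} — 3.

3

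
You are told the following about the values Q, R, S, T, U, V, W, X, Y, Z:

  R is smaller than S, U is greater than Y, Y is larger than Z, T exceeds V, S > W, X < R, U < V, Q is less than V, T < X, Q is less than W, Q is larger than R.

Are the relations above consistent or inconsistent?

We have Q < V stated directly, yet also V < T < X < R < Q by chaining the others — so V < Q. Contradiction.

inconsistent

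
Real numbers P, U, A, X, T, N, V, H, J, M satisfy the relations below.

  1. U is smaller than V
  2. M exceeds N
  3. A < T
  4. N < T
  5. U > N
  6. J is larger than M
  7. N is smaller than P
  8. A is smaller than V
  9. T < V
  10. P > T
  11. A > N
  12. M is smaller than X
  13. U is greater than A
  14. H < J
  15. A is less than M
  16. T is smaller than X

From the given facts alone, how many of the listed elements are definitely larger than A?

7

The elements the relations force above A are U, T, M, J, X, P, V — no chain reaches any other.
That is 7.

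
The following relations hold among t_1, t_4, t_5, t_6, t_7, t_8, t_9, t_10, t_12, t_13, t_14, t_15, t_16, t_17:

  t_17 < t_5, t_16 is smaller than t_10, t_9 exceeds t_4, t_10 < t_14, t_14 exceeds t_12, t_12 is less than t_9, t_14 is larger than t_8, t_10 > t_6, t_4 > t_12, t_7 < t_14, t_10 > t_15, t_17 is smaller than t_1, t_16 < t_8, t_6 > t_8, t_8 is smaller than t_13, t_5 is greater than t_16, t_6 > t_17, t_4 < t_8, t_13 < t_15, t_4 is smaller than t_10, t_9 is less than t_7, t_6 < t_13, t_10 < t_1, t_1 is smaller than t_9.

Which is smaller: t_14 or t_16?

t_16

t_16 < t_8 and t_8 < t_6 give t_16 < t_6.
Then t_6 < t_13 extends the chain to t_13.
With t_13 < t_15: t_16 < t_8 < t_6 < t_13 < t_15.
With t_15 < t_10: t_16 < t_8 < t_6 < t_13 < t_15 < t_10.
With t_10 < t_1: t_16 < t_8 < t_6 < t_13 < t_15 < t_10 < t_1.
With t_1 < t_9: t_16 < t_8 < t_6 < t_13 < t_15 < t_10 < t_1 < t_9.
With t_9 < t_7: t_16 < t_8 < t_6 < t_13 < t_15 < t_10 < t_1 < t_9 < t_7.
Then t_7 < t_14 extends the chain to t_14.
So t_16 < t_14; t_16 is the smaller of the two.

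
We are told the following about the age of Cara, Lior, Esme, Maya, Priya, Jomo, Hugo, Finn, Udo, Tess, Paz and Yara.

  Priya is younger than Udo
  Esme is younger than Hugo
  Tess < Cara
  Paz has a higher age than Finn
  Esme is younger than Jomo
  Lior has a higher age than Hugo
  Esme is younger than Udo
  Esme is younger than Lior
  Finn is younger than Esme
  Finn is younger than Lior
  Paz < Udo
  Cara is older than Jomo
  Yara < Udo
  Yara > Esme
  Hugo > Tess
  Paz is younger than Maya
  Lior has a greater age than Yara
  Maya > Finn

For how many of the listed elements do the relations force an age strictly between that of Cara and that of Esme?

The relations place Esme below Cara. An element lies strictly between them when it is forced above Esme and also forced below Cara.
Above Esme: {Yara, Jomo, Hugo, Udo, Lior}. Below Cara: {Finn, Tess, Jomo}.
Intersection: {Jomo} — 1.

1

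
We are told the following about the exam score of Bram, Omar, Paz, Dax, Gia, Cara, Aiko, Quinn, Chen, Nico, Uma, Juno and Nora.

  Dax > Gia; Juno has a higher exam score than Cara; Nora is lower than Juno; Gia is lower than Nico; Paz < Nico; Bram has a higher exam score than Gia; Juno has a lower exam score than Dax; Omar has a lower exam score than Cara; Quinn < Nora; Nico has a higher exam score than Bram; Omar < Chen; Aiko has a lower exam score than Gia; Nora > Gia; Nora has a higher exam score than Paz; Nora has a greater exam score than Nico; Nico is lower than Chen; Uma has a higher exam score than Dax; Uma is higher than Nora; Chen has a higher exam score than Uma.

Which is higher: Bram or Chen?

Chen

Bram < Nico and Nico < Nora give Bram < Nora.
Then Nora < Juno extends the chain to Juno.
With Juno < Dax: Bram < Nico < Nora < Juno < Dax.
Then Dax < Uma extends the chain to Uma.
With Uma < Chen: Bram < Nico < Nora < Juno < Dax < Uma < Chen.
So Bram < Chen; Chen is the higher of the two.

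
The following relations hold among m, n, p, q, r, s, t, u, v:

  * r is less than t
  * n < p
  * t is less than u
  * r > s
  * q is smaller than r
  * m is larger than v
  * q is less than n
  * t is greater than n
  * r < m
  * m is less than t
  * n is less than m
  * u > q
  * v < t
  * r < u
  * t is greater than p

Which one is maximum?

q is not greatest since q < r; v is not greatest since v < t; s is not greatest since s < r; n is not greatest since n < t; r is not greatest since r < m; p is not greatest since p < t; m is not greatest since m < t; t is not greatest since t < u.
Only u has nothing above it, so u is the maximum.

u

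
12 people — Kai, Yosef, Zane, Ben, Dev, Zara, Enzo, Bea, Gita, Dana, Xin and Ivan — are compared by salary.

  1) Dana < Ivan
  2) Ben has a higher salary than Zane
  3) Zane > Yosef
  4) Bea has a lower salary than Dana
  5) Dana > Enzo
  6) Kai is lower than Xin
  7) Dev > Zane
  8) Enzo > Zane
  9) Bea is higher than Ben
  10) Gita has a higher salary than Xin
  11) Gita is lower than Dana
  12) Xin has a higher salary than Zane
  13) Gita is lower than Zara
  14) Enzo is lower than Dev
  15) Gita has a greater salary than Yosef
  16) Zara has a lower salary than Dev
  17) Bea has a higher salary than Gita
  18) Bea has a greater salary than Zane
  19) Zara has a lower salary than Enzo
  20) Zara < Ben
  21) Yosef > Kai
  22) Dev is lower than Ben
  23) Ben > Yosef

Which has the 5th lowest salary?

Gita

The consecutive relations fix a unique order: Kai < Yosef < Zane < Xin < Gita < Zara < Enzo < Dev < Ben < Bea < Dana < Ivan.
Counting 5 from the smallest end gives Gita.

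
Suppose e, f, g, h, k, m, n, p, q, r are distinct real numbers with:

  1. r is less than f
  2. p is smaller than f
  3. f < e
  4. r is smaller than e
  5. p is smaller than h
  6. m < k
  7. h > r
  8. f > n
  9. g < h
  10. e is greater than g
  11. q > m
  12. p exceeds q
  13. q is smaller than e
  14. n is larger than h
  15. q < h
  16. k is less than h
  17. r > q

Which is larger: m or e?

m < q and q < h give m < h.
Then h < n extends the chain to n.
With n < f: m < q < h < n < f.
Then f < e extends the chain to e.
So m < e; e is the larger of the two.

e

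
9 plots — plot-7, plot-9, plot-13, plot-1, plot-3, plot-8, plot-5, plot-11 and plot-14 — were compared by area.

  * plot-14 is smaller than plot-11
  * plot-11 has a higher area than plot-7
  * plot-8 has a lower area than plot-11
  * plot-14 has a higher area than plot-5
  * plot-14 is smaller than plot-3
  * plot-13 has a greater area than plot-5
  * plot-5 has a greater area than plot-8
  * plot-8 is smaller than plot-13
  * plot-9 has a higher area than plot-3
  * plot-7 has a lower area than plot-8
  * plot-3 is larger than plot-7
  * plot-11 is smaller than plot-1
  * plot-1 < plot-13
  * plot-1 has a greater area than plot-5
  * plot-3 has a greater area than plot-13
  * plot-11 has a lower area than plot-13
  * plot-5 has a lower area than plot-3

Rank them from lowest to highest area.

Each adjacent pair is fixed by a given relation: plot-7 < plot-8; plot-8 < plot-5; plot-5 < plot-14; plot-14 < plot-11; plot-11 < plot-1; plot-1 < plot-13; plot-13 < plot-3; plot-3 < plot-9. Chaining them end to end gives the full order.

plot-7 < plot-8 < plot-5 < plot-14 < plot-11 < plot-1 < plot-13 < plot-3 < plot-9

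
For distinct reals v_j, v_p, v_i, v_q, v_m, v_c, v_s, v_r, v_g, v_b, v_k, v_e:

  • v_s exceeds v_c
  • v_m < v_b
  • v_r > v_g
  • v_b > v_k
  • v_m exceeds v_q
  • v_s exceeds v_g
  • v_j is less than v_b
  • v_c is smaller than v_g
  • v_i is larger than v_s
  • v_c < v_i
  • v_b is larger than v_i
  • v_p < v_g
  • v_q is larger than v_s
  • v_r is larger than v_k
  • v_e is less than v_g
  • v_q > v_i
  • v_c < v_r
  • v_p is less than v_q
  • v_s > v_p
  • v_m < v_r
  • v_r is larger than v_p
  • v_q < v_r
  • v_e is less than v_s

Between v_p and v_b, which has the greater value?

Chaining the given relations: v_p < v_g < v_s < v_i < v_q < v_m < v_b.
So v_p < v_b; v_b is the larger of the two.

v_b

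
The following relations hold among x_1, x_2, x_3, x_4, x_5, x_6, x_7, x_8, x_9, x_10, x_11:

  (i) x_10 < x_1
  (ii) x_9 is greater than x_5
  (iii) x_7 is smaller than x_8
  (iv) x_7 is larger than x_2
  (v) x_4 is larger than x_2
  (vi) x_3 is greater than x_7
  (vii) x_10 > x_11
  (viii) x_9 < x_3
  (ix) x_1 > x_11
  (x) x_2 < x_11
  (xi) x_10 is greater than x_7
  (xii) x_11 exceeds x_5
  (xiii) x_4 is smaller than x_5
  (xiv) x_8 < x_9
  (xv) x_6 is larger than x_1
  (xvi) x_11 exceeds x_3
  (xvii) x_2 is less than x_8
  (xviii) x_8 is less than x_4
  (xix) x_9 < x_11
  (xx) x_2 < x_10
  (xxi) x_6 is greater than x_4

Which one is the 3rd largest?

x_10

Chaining the given pairs: x_2 < x_7 < x_8 < x_4 < x_5 < x_9 < x_3 < x_11 < x_10 < x_1 < x_6.
The 3rd largest is x_10.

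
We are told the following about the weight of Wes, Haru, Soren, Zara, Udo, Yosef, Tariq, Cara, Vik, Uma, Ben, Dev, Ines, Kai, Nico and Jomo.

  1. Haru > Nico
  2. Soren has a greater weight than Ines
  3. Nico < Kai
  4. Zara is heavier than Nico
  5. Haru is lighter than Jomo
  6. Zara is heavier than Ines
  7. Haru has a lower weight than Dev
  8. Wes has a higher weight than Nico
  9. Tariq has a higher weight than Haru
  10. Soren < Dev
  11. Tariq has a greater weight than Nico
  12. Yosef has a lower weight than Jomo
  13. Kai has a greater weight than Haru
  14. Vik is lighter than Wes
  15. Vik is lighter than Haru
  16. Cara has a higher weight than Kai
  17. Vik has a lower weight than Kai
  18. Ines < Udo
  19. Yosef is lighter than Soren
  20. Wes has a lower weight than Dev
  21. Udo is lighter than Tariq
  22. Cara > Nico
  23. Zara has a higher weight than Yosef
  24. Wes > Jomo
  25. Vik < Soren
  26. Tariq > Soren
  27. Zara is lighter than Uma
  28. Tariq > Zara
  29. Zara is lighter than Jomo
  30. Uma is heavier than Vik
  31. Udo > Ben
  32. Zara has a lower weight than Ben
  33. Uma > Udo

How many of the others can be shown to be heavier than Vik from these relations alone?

The elements the relations force above Vik are Haru, Soren, Jomo, Kai, Wes, Dev, Cara, Tariq, Uma — no chain reaches any other.
That is 9.

9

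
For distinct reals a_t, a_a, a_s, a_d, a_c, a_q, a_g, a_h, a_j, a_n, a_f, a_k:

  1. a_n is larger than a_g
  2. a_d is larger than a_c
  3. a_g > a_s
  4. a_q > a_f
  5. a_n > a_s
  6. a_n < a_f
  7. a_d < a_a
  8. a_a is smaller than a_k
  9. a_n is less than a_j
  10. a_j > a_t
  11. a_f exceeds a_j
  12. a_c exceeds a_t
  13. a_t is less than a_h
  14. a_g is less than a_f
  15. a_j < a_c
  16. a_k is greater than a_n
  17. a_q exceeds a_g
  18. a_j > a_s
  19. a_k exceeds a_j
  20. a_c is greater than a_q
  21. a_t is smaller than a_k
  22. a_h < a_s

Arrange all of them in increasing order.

a_t < a_h < a_s < a_g < a_n < a_j < a_f < a_q < a_c < a_d < a_a < a_k

Nothing is placed below a_t, so it is least; from there a_t < a_h; a_h < a_s; a_s < a_g; a_g < a_n; a_n < a_j; a_j < a_f; a_f < a_q; a_q < a_c; a_c < a_d; a_d < a_a; a_a < a_k, each given directly.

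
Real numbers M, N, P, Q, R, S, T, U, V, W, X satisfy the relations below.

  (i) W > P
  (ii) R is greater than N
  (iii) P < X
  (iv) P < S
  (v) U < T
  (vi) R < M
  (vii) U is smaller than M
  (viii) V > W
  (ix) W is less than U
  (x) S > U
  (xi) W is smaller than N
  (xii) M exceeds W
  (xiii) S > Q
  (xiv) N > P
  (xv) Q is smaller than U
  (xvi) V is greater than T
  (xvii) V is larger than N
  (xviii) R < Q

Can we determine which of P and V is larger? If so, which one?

V

Link the given pairs in sequence: P < N; N < R; R < Q; Q < U; U < T; T < V.
Chaining these gives P < N < R < Q < U < T < V.
So V is larger.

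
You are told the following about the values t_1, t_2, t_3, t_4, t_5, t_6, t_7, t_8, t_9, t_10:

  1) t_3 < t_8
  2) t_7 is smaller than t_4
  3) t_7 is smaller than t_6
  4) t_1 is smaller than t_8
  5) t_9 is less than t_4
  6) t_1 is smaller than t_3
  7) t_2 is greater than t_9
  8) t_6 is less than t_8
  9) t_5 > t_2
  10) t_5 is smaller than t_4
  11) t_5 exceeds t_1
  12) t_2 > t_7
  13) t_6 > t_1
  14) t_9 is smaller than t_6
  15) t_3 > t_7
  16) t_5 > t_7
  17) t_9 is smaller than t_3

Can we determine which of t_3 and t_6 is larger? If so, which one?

undetermined

Following every chain through t_6: above t_6 we get t_8; below t_6 we get t_7, t_9, t_1.
t_3 is not reached, and no chain runs the other way from t_3 to t_6.
So the given relations leave the order of t_6 and t_3 undetermined.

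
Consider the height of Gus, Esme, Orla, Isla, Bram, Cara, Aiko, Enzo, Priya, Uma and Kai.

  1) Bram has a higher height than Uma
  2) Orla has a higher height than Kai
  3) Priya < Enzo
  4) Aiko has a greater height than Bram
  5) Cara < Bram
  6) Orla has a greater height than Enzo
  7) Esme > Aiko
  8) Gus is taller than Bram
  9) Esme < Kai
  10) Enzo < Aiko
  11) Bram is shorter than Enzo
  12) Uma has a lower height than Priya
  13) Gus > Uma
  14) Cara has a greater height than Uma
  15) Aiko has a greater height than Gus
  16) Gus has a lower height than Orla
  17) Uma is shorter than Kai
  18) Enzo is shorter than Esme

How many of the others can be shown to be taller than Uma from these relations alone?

9

The elements the relations force above Uma are Priya, Cara, Bram, Gus, Enzo, Aiko, Esme, Kai, Orla — no chain reaches any other.
That is 9.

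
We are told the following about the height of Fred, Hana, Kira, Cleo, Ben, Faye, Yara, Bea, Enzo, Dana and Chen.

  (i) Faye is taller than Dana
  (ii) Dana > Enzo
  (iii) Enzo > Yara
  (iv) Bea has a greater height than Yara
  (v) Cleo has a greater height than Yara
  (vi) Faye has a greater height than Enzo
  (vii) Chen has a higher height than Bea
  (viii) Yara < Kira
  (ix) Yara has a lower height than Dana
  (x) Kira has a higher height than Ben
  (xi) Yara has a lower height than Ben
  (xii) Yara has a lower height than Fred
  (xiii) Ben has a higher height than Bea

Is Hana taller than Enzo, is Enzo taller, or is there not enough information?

undetermined

Following every chain through Hana: nothing is chained to Hana.
Enzo is not reached, and no chain runs the other way from Enzo to Hana.
So the given relations leave the order of Hana and Enzo undetermined.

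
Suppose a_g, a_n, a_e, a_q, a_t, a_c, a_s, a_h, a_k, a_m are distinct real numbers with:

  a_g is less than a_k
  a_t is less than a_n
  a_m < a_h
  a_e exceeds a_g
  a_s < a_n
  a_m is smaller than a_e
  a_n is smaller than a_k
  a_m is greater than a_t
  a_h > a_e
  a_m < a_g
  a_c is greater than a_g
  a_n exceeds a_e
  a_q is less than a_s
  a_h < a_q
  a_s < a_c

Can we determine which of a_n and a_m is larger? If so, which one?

a_n

Following the relations from a_m: a_m < a_g < a_e < a_h < a_q < a_s < a_n.
So a_n is larger.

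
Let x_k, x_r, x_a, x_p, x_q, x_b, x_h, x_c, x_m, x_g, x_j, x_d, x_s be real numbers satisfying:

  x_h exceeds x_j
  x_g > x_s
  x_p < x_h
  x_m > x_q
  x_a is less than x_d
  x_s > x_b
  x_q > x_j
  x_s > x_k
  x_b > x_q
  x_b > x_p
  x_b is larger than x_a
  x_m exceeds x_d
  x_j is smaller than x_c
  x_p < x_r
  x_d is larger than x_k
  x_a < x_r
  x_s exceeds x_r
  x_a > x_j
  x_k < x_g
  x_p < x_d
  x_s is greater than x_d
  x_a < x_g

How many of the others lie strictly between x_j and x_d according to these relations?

1

Chaining upward from x_j reaches: x_q, x_a, x_r, x_b, x_s, x_g, x_h, x_m, x_c.
Chaining downward from x_d reaches: x_k, x_p, x_a.
Strictly between x_j and x_d are those in both lists: x_a — 1 element.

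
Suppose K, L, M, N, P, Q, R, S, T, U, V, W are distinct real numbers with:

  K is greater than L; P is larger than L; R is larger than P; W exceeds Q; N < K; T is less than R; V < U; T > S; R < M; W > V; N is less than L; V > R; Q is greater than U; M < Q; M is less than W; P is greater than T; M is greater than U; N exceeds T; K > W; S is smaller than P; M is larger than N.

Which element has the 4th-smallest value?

Chaining the given pairs: S < T < N < L < P < R < V < U < M < Q < W < K.
Counting 4 from the smallest end gives L.

L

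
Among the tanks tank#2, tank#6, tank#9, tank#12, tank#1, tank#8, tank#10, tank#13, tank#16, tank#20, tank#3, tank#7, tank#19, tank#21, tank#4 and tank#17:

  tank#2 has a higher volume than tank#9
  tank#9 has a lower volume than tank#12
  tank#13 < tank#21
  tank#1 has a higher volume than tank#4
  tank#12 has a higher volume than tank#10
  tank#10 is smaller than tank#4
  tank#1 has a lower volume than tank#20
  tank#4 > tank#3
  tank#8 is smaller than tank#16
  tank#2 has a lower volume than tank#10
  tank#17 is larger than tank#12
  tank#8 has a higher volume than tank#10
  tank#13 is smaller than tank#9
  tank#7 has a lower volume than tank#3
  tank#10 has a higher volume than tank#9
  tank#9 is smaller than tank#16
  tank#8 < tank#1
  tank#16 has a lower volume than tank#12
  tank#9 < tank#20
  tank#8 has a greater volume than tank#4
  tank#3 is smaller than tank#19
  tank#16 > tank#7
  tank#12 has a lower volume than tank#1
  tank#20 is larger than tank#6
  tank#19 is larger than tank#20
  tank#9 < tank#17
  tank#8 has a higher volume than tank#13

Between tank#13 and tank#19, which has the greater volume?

Link the given pairs in sequence: tank#13 < tank#9; tank#9 < tank#2; tank#2 < tank#10; tank#10 < tank#4; tank#4 < tank#8; tank#8 < tank#16; tank#16 < tank#12; tank#12 < tank#1; tank#1 < tank#20; tank#20 < tank#19.
Together: tank#13 < tank#9 < tank#2 < tank#10 < tank#4 < tank#8 < tank#16 < tank#12 < tank#1 < tank#20 < tank#19.
So tank#13 < tank#19; tank#19 is the larger of the two.

tank#19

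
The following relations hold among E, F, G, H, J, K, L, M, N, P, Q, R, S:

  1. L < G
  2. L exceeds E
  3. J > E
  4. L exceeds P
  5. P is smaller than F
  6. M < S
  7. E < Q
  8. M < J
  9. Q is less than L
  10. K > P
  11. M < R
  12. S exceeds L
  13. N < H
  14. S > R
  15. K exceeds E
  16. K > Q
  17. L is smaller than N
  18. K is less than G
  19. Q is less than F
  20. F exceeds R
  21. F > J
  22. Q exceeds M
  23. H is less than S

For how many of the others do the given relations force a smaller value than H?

Directly below H: N.
One step further: L (2 so far).
One step further: E, P, Q (5 so far).
One step further: M (6 so far).
No other element is forced below H by the given relations, so the count is 6.

6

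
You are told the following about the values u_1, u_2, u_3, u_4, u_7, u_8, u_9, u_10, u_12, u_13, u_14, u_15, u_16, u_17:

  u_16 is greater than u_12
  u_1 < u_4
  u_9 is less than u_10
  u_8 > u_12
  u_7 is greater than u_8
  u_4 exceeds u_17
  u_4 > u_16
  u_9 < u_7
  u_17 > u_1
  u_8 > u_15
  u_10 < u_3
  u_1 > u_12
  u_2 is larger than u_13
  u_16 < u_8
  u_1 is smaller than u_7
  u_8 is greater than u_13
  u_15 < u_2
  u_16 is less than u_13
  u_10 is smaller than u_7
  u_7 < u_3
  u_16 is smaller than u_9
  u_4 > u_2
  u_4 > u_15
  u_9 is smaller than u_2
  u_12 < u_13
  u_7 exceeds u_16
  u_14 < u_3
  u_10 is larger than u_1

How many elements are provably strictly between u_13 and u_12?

1

Chaining upward from u_12 reaches: u_16, u_1, u_9, u_17, u_2, u_8, u_10, u_4, u_7, u_3.
Chaining downward from u_13 reaches: u_16.
Strictly between u_12 and u_13 are those in both lists: u_16 — 1 element.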